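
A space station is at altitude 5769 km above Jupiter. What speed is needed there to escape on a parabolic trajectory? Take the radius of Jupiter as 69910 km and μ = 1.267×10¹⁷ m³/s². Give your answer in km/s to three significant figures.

r = 69910 + 5769 = 75679 km = 7.5679×10⁷ m.
Escape speed v_esc = √(2μ/r) = √(2 × 1.267×10¹⁷ / 7.568×10⁷) = √(3.348×10⁹) = 57860 m/s.
= 57.86 km/s.

v_esc ≈ 57.9 km/s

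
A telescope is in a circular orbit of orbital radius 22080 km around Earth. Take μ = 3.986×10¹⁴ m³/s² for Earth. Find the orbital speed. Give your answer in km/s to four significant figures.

v ≈ 4.249 km/s

r = 22080 km = 2.208×10⁷ m.
For a circular orbit v = √(μ/r) = √(3.986×10¹⁴ / 2.208×10⁷) = √(1.805×10⁷) = 4249 m/s.
That is 4.249 km/s.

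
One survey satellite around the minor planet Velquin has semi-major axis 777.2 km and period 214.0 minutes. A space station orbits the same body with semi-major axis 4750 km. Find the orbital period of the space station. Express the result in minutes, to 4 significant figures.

T₂ ≈ 3233 minutes

Kepler's third law: T² ∝ a³, so T₂ = T₁ (a₂/a₁)^(3/2).
a₂/a₁ = 6.112, (a₂/a₁)^(3/2) = 15.11.
T₂ = 214.0 × 15.11 = 3233 minutes.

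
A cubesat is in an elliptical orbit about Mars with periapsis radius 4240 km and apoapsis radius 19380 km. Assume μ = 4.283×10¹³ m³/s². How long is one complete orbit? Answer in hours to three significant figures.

T ≈ 10.8 hours

Semi-major axis a = (r_p + r_a)/2 = (4240.0 + 19380)/2 = 11810 km = 1.181×10⁷ m.
By Kepler's third law T = 2π√(a³/μ) = 2π × 6.202×10³ = 3.897×10⁴ s.
= 10.82 hours.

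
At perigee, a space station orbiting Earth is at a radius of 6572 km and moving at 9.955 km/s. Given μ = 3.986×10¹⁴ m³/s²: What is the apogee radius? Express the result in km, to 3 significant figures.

r_p = 6.572×10⁶ m.
Specific energy ε = v²/2 − μ/r = -1.110×10⁷ J/kg, so a = −μ/(2ε) = 1.795×10⁷ m.
The apsides satisfy r_p + r_a = 2a, so the apogee radius is 2a − r_p = 2.934×10⁷ m = 29337 km.

apogee radius ≈ 29300 km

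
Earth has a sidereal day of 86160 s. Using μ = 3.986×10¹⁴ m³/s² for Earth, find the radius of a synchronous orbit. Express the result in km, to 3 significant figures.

r_sync ≈ 42200 km

A synchronous orbit has period T, so by Kepler's third law a = (μT²/4π²)^(1/3).
μT²/4π² = 3.986×10¹⁴ × (8.616×10⁴)² / 39.48 = 7.495×10²² m³.
a = 4.216×10⁷ m = 42163 km.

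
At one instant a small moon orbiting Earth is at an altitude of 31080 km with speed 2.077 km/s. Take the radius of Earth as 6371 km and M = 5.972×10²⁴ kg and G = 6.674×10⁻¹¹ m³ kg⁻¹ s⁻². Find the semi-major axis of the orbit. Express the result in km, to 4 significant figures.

a ≈ 23490 km

μ = GM = 6.674×10⁻¹¹ × 5.972×10²⁴ = 3.986×10¹⁴ m³/s².
r = 6371 + 31080 = 37451 km = 3.745×10⁷ m.
Vis-viva rearranged: 1/a = 2/r − v²/μ = 5.340×10⁻⁸ − 1.082×10⁻⁸ = 4.258×10⁻⁸ m⁻¹.
a = 2.349×10⁷ m = 23485 km.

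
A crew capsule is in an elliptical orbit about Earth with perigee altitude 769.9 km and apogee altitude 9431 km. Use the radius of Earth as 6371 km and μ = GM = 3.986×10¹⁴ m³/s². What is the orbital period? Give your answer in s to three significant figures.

T ≈ 12200 s

r_p = 6371 + 769.9 = 7140.9 km = 7.1409×10⁶ m.
r_a = 6371 + 9431 = 15802 km = 1.5802×10⁷ m.
Semi-major axis a = (r_p + r_a)/2 = (7140.9 + 15802)/2 = 11471 km = 1.147×10⁷ m.
By Kepler's third law T = 2π√(a³/μ) = 2π × 1.946×10³ = 1.223×10⁴ s.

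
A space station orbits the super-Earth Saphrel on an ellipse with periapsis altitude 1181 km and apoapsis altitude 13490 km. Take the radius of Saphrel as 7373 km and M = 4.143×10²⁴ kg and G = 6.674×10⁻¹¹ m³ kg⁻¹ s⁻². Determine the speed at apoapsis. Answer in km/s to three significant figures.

v ≈ 2.78 km/s

μ = GM = 6.674×10⁻¹¹ × 4.143×10²⁴ = 2.765×10¹⁴ m³/s².
r_p = 7373 + 1181 = 8554.0 km = 8.5540×10⁶ m.
r_a = 7373 + 13490 = 20863 km = 2.0863×10⁷ m.
Semi-major axis a = (r_p + r_a)/2 = 14708 km = 1.471×10⁷ m.
Vis-viva: v² = μ(2/r − 1/a) = 2.765×10¹⁴ × (9.586×10⁻⁸ − 6.799×10⁻⁸) = 7.708×10⁶ m²/s².
v = 2776 m/s = 2.776 km/s.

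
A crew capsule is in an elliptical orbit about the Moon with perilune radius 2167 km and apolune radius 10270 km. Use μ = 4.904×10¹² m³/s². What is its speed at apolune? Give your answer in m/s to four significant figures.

v ≈ 407.9 m/s

Semi-major axis a = (r_p + r_a)/2 = 6218.5 km = 6.218×10⁶ m.
Vis-viva: v² = μ(2/r − 1/a) = 4.904×10¹² × (1.947×10⁻⁷ − 1.608×10⁻⁷) = 1.664×10⁵ m²/s².
v = 407.9 m/s.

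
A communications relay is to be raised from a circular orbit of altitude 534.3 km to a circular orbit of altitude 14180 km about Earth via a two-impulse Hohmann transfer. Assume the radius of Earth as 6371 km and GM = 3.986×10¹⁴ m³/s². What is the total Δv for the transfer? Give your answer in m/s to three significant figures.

Δv_total ≈ 2980 m/s

r₁ = 6371 + 534.3 = 6905.3 km = 6.9053×10⁶ m.
r₂ = 6371 + 14180 = 20551 km = 2.0551×10⁷ m.
Transfer ellipse a_t = (r₁ + r₂)/2 = 1.373×10⁷ m.
At r₁: circular v_c1 = √(μ/r₁) = 7598 m/s; transfer-perigee v_p = √[μ(2/r₁ − 1/a_t)] = 9296 m/s.
Δv₁ = v_p − v_c1 = 1698 m/s.
At r₂: circular v_c2 = √(μ/r₂) = 4404 m/s; transfer-apogee v_a = √[μ(2/r₂ − 1/a_t)] = 3123 m/s.
Δv₂ = v_c2 − v_a = 1281 m/s.
Total Δv = Δv₁ + Δv₂ = 2979 m/s.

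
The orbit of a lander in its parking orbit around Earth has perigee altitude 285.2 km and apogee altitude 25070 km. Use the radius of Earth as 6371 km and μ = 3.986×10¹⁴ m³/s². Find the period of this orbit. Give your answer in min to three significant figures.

T ≈ 436 min

r_p = 6371 + 285.2 = 6656.2 km = 6.6562×10⁶ m.
r_a = 6371 + 25070 = 31441 km = 3.1441×10⁷ m.
Semi-major axis a = (r_p + r_a)/2 = (6656.2 + 31441)/2 = 19049 km = 1.905×10⁷ m.
By Kepler's third law T = 2π√(a³/μ) = 2π × 4.164×10³ = 2.616×10⁴ s.
= 436.1 min.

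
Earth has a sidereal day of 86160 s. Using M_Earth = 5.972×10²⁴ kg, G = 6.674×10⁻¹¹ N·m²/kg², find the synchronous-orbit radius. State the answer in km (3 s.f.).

μ = GM = 6.674×10⁻¹¹ × 5.972×10²⁴ = 3.986×10¹⁴ m³/s².
A synchronous orbit has period T, so by Kepler's third law a = (μT²/4π²)^(1/3).
μT²/4π² = 3.986×10¹⁴ × (8.616×10⁴)² / 39.48 = 7.495×10²² m³.
a = 4.216×10⁷ m = 42162 km.

r_sync ≈ 42200 km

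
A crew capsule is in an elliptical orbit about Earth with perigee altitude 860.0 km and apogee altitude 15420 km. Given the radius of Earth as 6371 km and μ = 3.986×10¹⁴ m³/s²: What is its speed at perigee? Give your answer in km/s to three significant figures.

r_p = 6371 + 860.0 = 7231.0 km = 7.2310×10⁶ m.
r_a = 6371 + 15420 = 21791 km = 2.1791×10⁷ m.
Semi-major axis a = (r_p + r_a)/2 = 14511 km = 1.451×10⁷ m.
Vis-viva: v² = μ(2/r − 1/a) = 3.986×10¹⁴ × (2.766×10⁻⁷ − 6.891×10⁻⁸) = 8.278×10⁷ m²/s².
v = 9098 m/s = 9.098 km/s.

v ≈ 9.10 km/s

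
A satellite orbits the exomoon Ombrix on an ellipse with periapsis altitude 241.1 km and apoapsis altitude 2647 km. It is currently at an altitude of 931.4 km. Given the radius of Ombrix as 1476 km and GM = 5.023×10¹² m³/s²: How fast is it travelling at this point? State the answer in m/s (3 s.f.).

v ≈ 1570 m/s

r_p = 1476 + 241.1 = 1717.1 km = 1.7171×10⁶ m.
r_a = 1476 + 2647 = 4123.0 km = 4.1230×10⁶ m.
r = 1476 + 931.4 = 2407.4 km = 2.407×10⁶ m.
Semi-major axis a = (r_p + r_a)/2 = 2920.1 km = 2.920×10⁶ m.
Vis-viva: v² = μ(2/r − 1/a) = 5.023×10¹² × (8.308×10⁻⁷ − 3.425×10⁻⁷) = 2.453×10⁶ m²/s².
v = 1566 m/s.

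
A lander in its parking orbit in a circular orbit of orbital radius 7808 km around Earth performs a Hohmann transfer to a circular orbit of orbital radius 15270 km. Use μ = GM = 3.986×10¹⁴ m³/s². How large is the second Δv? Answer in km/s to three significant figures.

Δv ≈ 0.906 km/s

r₁ = 7808 km = 7.808×10⁶ m.
r₂ = 15270 km = 1.527×10⁷ m.
Transfer ellipse a_t = (r₁ + r₂)/2 = 1.154×10⁷ m.
At r₁: circular v_c1 = √(μ/r₁) = 7145 m/s; transfer-perigee v_p = √[μ(2/r₁ − 1/a_t)] = 8219 m/s.
At r₂: circular v_c2 = √(μ/r₂) = 5109 m/s; transfer-apogee v_a = √[μ(2/r₂ − 1/a_t)] = 4203 m/s.
Δv₂ = v_c2 − v_a = 906.4 m/s.
= 0.9064 km/s.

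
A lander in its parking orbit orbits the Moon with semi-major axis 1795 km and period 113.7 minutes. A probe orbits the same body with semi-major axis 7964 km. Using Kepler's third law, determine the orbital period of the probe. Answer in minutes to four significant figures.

Kepler's third law: T² ∝ a³, so T₂ = T₁ (a₂/a₁)^(3/2).
a₂/a₁ = 4.437, (a₂/a₁)^(3/2) = 9.345.
T₂ = 113.7 × 9.345 = 1063 minutes.

T₂ ≈ 1063 minutes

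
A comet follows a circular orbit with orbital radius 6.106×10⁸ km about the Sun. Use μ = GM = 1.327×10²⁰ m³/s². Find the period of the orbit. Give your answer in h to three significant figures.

T ≈ 72300 h

r = 6.106×10⁸ km = 6.106×10¹¹ m.
Kepler's third law: T = 2π√(r³/μ) = 2π√((6.106×10¹¹)³ / 1.327×10²⁰).
r³/μ = 1.716×10¹⁵ s², so T = 2π × 4.142×10⁷ = 2.602×10⁸ s.
Converting: 2.602×10⁸ s ÷ 3600 = 72290 h.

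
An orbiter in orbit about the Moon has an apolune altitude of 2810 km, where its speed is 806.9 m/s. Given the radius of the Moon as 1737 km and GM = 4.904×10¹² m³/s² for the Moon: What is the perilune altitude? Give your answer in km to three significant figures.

r_a = 1737 + 2810 = 4547.0 km = 4.547×10⁶ m.
Specific energy ε = v²/2 − μ/r = -7.530×10⁵ J/kg, so a = −μ/(2ε) = 3.256×10⁶ m.
The apsides satisfy r_p + r_a = 2a, so the perilune radius is 2a − r_a = 1.966×10⁶ m = 1965.9 km.
Perilune altitude = 1965.9 − 1737 = 228.88 km.

perilune altitude ≈ 229 km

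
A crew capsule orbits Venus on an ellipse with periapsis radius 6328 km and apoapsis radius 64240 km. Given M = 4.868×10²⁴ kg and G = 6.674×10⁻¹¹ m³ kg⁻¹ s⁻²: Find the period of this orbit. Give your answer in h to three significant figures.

T ≈ 20.3 h

μ = GM = 6.674×10⁻¹¹ × 4.868×10²⁴ = 3.249×10¹⁴ m³/s².
Semi-major axis a = (r_p + r_a)/2 = (6328.0 + 64240)/2 = 35284 km = 3.528×10⁷ m.
By Kepler's third law T = 2π√(a³/μ) = 2π × 1.163×10⁴ = 7.306×10⁴ s.
= 20.29 h.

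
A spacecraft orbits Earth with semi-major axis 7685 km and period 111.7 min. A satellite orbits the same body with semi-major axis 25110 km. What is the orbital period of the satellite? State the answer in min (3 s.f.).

T₂ ≈ 660 min

Kepler's third law: T² ∝ a³, so T₂ = T₁ (a₂/a₁)^(3/2).
a₂/a₁ = 3.267, (a₂/a₁)^(3/2) = 5.906.
T₂ = 111.7 × 5.906 = 659.7 min.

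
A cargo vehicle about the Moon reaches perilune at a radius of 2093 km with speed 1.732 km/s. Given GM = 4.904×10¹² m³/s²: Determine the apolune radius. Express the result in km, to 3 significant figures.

apolune radius ≈ 3720 km

r_p = 2.093×10⁶ m.
Specific energy ε = v²/2 − μ/r = -8.431×10⁵ J/kg, so a = −μ/(2ε) = 2.908×10⁶ m.
The apsides satisfy r_p + r_a = 2a, so the apolune radius is 2a − r_p = 3.723×10⁶ m = 3723.4 km.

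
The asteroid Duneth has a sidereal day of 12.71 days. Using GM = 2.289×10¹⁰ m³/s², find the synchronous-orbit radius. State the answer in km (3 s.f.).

r_sync ≈ 8880 km

T = 12.71 days = 1.098×10⁶ s.
A synchronous orbit has period T, so by Kepler's third law a = (μT²/4π²)^(1/3).
μT²/4π² = 2.289×10¹⁰ × (1.098×10⁶)² / 39.48 = 6.992×10²⁰ m³.
a = 8.876×10⁶ m = 8875.7 km.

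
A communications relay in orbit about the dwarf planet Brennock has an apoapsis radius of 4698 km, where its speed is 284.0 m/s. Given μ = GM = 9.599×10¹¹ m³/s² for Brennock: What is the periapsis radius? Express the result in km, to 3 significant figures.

periapsis radius ≈ 1160 km

r_a = 4.698×10⁶ m.
Specific energy ε = v²/2 − μ/r = -1.640×10⁵ J/kg, so a = −μ/(2ε) = 2.927×10⁶ m.
The apsides satisfy r_p + r_a = 2a, so the periapsis radius is 2a − r_a = 1.155×10⁶ m = 1155.3 km.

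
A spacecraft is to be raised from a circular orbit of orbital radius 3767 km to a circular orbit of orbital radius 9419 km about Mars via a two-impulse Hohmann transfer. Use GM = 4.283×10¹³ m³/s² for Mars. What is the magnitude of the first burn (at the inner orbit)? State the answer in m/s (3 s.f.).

r₁ = 3767 km = 3.767×10⁶ m.
r₂ = 9419 km = 9.419×10⁶ m.
Transfer ellipse a_t = (r₁ + r₂)/2 = 6.593×10⁶ m.
At r₁: circular v_c1 = √(μ/r₁) = 3372 m/s; transfer-periapsis v_p = √[μ(2/r₁ − 1/a_t)] = 4030 m/s.
Δv₁ = v_p − v_c1 = 658.4 m/s.

Δv ≈ 658 m/s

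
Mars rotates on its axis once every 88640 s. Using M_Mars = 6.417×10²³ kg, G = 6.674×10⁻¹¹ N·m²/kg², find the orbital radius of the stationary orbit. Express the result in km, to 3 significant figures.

r_sync ≈ 20400 km

μ = GM = 6.674×10⁻¹¹ × 6.417×10²³ = 4.283×10¹³ m³/s².
A synchronous orbit has period T, so by Kepler's third law a = (μT²/4π²)^(1/3).
μT²/4π² = 4.283×10¹³ × (8.864×10⁴)² / 39.48 = 8.524×10²¹ m³.
a = 2.043×10⁷ m = 20427 km.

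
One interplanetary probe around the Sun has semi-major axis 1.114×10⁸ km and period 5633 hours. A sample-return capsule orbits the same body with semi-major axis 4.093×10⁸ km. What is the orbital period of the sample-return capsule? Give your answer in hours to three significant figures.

Kepler's third law: T² ∝ a³, so T₂ = T₁ (a₂/a₁)^(3/2).
a₂/a₁ = 3.674, (a₂/a₁)^(3/2) = 7.043.
T₂ = 5633 × 7.043 = 39670 hours.

T₂ ≈ 39700 hours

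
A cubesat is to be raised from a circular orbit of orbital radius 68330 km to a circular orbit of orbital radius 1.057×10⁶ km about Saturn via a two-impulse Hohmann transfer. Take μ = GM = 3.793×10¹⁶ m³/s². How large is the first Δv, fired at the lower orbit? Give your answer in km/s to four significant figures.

r₁ = 68330 km = 6.833×10⁷ m.
r₂ = 1.057×10⁶ km = 1.057×10⁹ m.
Transfer ellipse a_t = (r₁ + r₂)/2 = 5.627×10⁸ m.
At r₁: circular v_c1 = √(μ/r₁) = 23560 m/s; transfer-perikrone v_p = √[μ(2/r₁ − 1/a_t)] = 32290 m/s.
Δv₁ = v_p − v_c1 = 8732 m/s.
= 8.732 km/s.

Δv ≈ 8.732 km/s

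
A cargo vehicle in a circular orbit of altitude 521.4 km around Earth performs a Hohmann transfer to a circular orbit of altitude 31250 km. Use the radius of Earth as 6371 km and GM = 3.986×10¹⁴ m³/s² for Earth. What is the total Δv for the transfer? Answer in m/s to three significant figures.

r₁ = 6371 + 521.4 = 6892.4 km = 6.8924×10⁶ m.
r₂ = 6371 + 31250 = 37621 km = 3.7621×10⁷ m.
Transfer ellipse a_t = (r₁ + r₂)/2 = 2.226×10⁷ m.
At r₁: circular v_c1 = √(μ/r₁) = 7605 m/s; transfer-perigee v_p = √[μ(2/r₁ − 1/a_t)] = 9887 m/s.
Δv₁ = v_p − v_c1 = 2282 m/s.
At r₂: circular v_c2 = √(μ/r₂) = 3255 m/s; transfer-apogee v_a = √[μ(2/r₂ − 1/a_t)] = 1811 m/s.
Δv₂ = v_c2 − v_a = 1444 m/s.
Total Δv = Δv₁ + Δv₂ = 3726 m/s.

Δv_total ≈ 3730 m/s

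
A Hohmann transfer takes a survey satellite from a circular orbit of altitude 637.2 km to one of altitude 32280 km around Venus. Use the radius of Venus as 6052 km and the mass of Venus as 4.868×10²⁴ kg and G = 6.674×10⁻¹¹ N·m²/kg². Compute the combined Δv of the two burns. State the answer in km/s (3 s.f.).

Δv_total ≈ 3.45 km/s

μ = GM = 6.674×10⁻¹¹ × 4.868×10²⁴ = 3.249×10¹⁴ m³/s².
r₁ = 6052 + 637.2 = 6689.2 km = 6.6892×10⁶ m.
r₂ = 6052 + 32280 = 38332 km = 3.8332×10⁷ m.
Transfer ellipse a_t = (r₁ + r₂)/2 = 2.251×10⁷ m.
At r₁: circular v_c1 = √(μ/r₁) = 6969 m/s; transfer-periapsis v_p = √[μ(2/r₁ − 1/a_t)] = 9094 m/s.
Δv₁ = v_p − v_c1 = 2125 m/s.
At r₂: circular v_c2 = √(μ/r₂) = 2911 m/s; transfer-apoapsis v_a = √[μ(2/r₂ − 1/a_t)] = 1587 m/s.
Δv₂ = v_c2 − v_a = 1324 m/s.
Total Δv = Δv₁ + Δv₂ = 3449 m/s = 3.449 km/s.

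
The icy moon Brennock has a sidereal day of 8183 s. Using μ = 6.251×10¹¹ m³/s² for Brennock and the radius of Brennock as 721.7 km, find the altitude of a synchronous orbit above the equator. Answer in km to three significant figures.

A synchronous orbit has period T, so by Kepler's third law a = (μT²/4π²)^(1/3).
μT²/4π² = 6.251×10¹¹ × (8.183×10³)² / 39.48 = 1.060×10¹⁸ m³.
a = 1.020×10⁶ m = 1019.7 km.
Altitude h = a − R = 1019.7 − 721.7 = 298.00 km.

h_sync ≈ 298 km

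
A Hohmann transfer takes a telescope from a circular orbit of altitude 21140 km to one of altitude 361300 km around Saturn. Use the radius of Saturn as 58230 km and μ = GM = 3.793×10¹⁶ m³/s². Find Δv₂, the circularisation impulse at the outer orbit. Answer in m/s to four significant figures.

Δv ≈ 4145 m/s

r₁ = 58230 + 21140 = 79370 km = 7.9370×10⁷ m.
r₂ = 58230 + 361300 = 419530 km = 4.1953×10⁸ m.
Transfer ellipse a_t = (r₁ + r₂)/2 = 2.494×10⁸ m.
At r₁: circular v_c1 = √(μ/r₁) = 21860 m/s; transfer-perikrone v_p = √[μ(2/r₁ − 1/a_t)] = 28350 m/s.
At r₂: circular v_c2 = √(μ/r₂) = 9508 m/s; transfer-apokrone v_a = √[μ(2/r₂ − 1/a_t)] = 5363 m/s.
Δv₂ = v_c2 − v_a = 4145 m/s.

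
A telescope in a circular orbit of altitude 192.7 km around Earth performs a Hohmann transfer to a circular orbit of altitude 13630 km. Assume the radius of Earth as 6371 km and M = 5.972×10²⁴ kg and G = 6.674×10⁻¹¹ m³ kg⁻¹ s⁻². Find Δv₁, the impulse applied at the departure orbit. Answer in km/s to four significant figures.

μ = GM = 6.674×10⁻¹¹ × 5.972×10²⁴ = 3.986×10¹⁴ m³/s².
r₁ = 6371 + 192.7 = 6563.7 km = 6.5637×10⁶ m.
r₂ = 6371 + 13630 = 20001 km = 2.0001×10⁷ m.
Transfer ellipse a_t = (r₁ + r₂)/2 = 1.328×10⁷ m.
At r₁: circular v_c1 = √(μ/r₁) = 7793 m/s; transfer-perigee v_p = √[μ(2/r₁ − 1/a_t)] = 9562 m/s.
Δv₁ = v_p − v_c1 = 1770 m/s.
= 1.770 km/s.

Δv ≈ 1.770 km/s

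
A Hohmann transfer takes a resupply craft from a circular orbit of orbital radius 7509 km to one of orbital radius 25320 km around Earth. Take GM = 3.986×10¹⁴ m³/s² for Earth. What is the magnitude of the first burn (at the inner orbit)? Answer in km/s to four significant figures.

r₁ = 7509 km = 7.509×10⁶ m.
r₂ = 25320 km = 2.532×10⁷ m.
Transfer ellipse a_t = (r₁ + r₂)/2 = 1.641×10⁷ m.
At r₁: circular v_c1 = √(μ/r₁) = 7286 m/s; transfer-perigee v_p = √[μ(2/r₁ − 1/a_t)] = 9049 m/s.
Δv₁ = v_p − v_c1 = 1763 m/s.
= 1.763 km/s.

Δv ≈ 1.763 km/s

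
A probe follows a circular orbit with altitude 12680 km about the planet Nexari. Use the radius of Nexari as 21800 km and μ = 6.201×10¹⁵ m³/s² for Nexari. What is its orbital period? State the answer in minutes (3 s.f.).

T ≈ 269 minutes

r = 21800 + 12680 = 34480 km = 3.4480×10⁷ m.
Kepler's third law: T = 2π√(r³/μ) = 2π√((3.448×10⁷)³ / 6.201×10¹⁵).
r³/μ = 6.611×10⁶ s², so T = 2π × 2.571×10³ = 1.615×10⁴ s.
Converting: 1.615×10⁴ s ÷ 60.00 = 269.2 minutes.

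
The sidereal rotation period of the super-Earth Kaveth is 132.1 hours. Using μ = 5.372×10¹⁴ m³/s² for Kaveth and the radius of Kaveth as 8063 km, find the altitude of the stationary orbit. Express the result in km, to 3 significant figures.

h_sync ≈ 1.37×10⁵ km

T = 132.1 hours = 4.756×10⁵ s.
A synchronous orbit has period T, so by Kepler's third law a = (μT²/4π²)^(1/3).
μT²/4π² = 5.372×10¹⁴ × (4.756×10⁵)² / 39.48 = 3.077×10²⁴ m³.
a = 1.455×10⁸ m = 1.4546×10⁵ km.
Altitude h = a − R = 1.4546×10⁵ − 8063 = 1.3739×10⁵ km.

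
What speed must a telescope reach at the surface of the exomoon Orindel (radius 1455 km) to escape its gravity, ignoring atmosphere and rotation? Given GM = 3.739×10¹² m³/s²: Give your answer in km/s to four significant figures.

v_esc ≈ 2.267 km/s

r = R = 1.455×10⁶ m.
Escape speed v_esc = √(2μ/r) = √(2 × 3.739×10¹² / 1.455×10⁶) = √(5.140×10⁶) = 2267 m/s.
= 2.267 km/s.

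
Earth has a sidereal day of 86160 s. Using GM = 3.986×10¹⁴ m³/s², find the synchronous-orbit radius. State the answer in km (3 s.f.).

r_sync ≈ 42200 km

A synchronous orbit has period T, so by Kepler's third law a = (μT²/4π²)^(1/3).
μT²/4π² = 3.986×10¹⁴ × (8.616×10⁴)² / 39.48 = 7.495×10²² m³.
a = 4.216×10⁷ m = 42163 km.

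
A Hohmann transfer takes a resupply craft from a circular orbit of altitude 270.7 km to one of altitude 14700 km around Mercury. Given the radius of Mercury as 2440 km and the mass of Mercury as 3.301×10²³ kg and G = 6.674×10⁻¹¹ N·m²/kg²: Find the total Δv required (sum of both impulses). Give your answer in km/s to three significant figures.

Δv_total ≈ 1.44 km/s

μ = GM = 6.674×10⁻¹¹ × 3.301×10²³ = 2.203×10¹³ m³/s².
r₁ = 2440 + 270.7 = 2710.7 km = 2.7107×10⁶ m.
r₂ = 2440 + 14700 = 17140 km = 1.7140×10⁷ m.
Transfer ellipse a_t = (r₁ + r₂)/2 = 9.925×10⁶ m.
At r₁: circular v_c1 = √(μ/r₁) = 2851 m/s; transfer-periherm v_p = √[μ(2/r₁ − 1/a_t)] = 3746 m/s.
Δv₁ = v_p − v_c1 = 895.5 m/s.
At r₂: circular v_c2 = √(μ/r₂) = 1134 m/s; transfer-apoherm v_a = √[μ(2/r₂ − 1/a_t)] = 592.5 m/s.
Δv₂ = v_c2 − v_a = 541.2 m/s.
Total Δv = Δv₁ + Δv₂ = 1437 m/s = 1.437 km/s.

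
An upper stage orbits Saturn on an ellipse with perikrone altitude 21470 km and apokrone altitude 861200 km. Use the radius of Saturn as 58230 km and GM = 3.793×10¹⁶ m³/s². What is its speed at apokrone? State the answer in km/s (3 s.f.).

v ≈ 2.57 km/s

r_p = 58230 + 21470 = 79700 km = 7.9700×10⁷ m.
r_a = 58230 + 861200 = 919430 km = 9.1943×10⁸ m.
Semi-major axis a = (r_p + r_a)/2 = 4.9956×10⁵ km = 4.996×10⁸ m.
Vis-viva: v² = μ(2/r − 1/a) = 3.793×10¹⁶ × (2.175×10⁻⁹ − 2.002×10⁻⁹) = 6.582×10⁶ m²/s².
v = 2565 m/s = 2.565 km/s.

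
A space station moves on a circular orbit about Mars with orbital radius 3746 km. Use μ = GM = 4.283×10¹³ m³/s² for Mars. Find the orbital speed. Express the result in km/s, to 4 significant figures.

r = 3746 km = 3.746×10⁶ m.
For a circular orbit v = √(μ/r) = √(4.283×10¹³ / 3.746×10⁶) = √(1.143×10⁷) = 3381 m/s.
That is 3.381 km/s.

v ≈ 3.381 km/s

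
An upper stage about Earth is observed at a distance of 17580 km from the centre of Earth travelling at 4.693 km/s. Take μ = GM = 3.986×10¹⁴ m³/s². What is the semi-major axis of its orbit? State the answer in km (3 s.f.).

a ≈ 17100 km

r = 1.758×10⁷ m.
Vis-viva rearranged: 1/a = 2/r − v²/μ = 1.138×10⁻⁷ − 5.525×10⁻⁸ = 5.851×10⁻⁸ m⁻¹.
a = 1.709×10⁷ m = 17091 km.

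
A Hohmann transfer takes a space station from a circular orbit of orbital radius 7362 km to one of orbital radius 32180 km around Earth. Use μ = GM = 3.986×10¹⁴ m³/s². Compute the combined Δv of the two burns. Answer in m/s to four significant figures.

r₁ = 7362 km = 7.362×10⁶ m.
r₂ = 32180 km = 3.218×10⁷ m.
Transfer ellipse a_t = (r₁ + r₂)/2 = 1.977×10⁷ m.
At r₁: circular v_c1 = √(μ/r₁) = 7358 m/s; transfer-perigee v_p = √[μ(2/r₁ − 1/a_t)] = 9387 m/s.
Δv₁ = v_p − v_c1 = 2029 m/s.
At r₂: circular v_c2 = √(μ/r₂) = 3519 m/s; transfer-apogee v_a = √[μ(2/r₂ − 1/a_t)] = 2148 m/s.
Δv₂ = v_c2 − v_a = 1372 m/s.
Total Δv = Δv₁ + Δv₂ = 3401 m/s.

Δv_total ≈ 3401 m/s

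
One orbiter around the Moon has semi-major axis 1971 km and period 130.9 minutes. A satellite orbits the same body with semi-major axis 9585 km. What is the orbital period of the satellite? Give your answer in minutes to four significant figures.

T₂ ≈ 1404 minutes

Kepler's third law: T² ∝ a³, so T₂ = T₁ (a₂/a₁)^(3/2).
a₂/a₁ = 4.863, (a₂/a₁)^(3/2) = 10.72.
T₂ = 130.9 × 10.72 = 1404 minutes.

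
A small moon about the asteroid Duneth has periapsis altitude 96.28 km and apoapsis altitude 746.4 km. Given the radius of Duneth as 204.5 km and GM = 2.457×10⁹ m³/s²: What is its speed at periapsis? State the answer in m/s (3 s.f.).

r_p = 204.5 + 96.28 = 300.78 km = 3.0078×10⁵ m.
r_a = 204.5 + 746.4 = 950.90 km = 9.5090×10⁵ m.
Semi-major axis a = (r_p + r_a)/2 = 625.84 km = 6.258×10⁵ m.
Vis-viva: v² = μ(2/r − 1/a) = 2.457×10⁹ × (6.649×10⁻⁶ − 1.598×10⁻⁶) = 1.241×10⁴ m²/s².
v = 111.4 m/s.

v ≈ 111 m/s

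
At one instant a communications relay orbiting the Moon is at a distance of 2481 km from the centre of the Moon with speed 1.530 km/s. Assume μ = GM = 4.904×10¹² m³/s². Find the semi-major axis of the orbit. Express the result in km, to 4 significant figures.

r = 2.481×10⁶ m.
Vis-viva rearranged: 1/a = 2/r − v²/μ = 8.061×10⁻⁷ − 4.773×10⁻⁷ = 3.288×10⁻⁷ m⁻¹.
a = 3.042×10⁶ m = 3041.5 km.

a ≈ 3042 km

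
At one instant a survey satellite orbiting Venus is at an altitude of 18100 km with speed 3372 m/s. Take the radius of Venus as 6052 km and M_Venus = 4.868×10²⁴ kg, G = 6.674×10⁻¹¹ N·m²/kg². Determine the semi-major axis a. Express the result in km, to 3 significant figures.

μ = GM = 6.674×10⁻¹¹ × 4.868×10²⁴ = 3.249×10¹⁴ m³/s².
r = 6052 + 18100 = 24152 km = 2.415×10⁷ m.
Specific orbital energy ε = v²/2 − μ/r = (3372)²/2 − 3.249×10¹⁴/2.415×10⁷ = -7.767×10⁶ J/kg.
Since ε = −μ/(2a), a = −μ/(2ε) = 2.092×10⁷ m = 20916 km.

a ≈ 20900 km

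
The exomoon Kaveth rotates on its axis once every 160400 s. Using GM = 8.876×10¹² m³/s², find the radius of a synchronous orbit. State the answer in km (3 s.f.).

r_sync ≈ 18000 km

A synchronous orbit has period T, so by Kepler's third law a = (μT²/4π²)^(1/3).
μT²/4π² = 8.876×10¹² × (1.604×10⁵)² / 39.48 = 5.785×10²¹ m³.
a = 1.795×10⁷ m = 17951 km.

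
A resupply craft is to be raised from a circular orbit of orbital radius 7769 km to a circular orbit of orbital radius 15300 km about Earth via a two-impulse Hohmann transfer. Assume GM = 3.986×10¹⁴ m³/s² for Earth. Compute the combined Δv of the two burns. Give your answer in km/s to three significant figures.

r₁ = 7769 km = 7.769×10⁶ m.
r₂ = 15300 km = 1.530×10⁷ m.
Transfer ellipse a_t = (r₁ + r₂)/2 = 1.153×10⁷ m.
At r₁: circular v_c1 = √(μ/r₁) = 7163 m/s; transfer-perigee v_p = √[μ(2/r₁ − 1/a_t)] = 8250 m/s.
Δv₁ = v_p − v_c1 = 1087 m/s.
At r₂: circular v_c2 = √(μ/r₂) = 5104 m/s; transfer-apogee v_a = √[μ(2/r₂ − 1/a_t)] = 4189 m/s.
Δv₂ = v_c2 − v_a = 915.2 m/s.
Total Δv = Δv₁ + Δv₂ = 2002 m/s = 2.002 km/s.

Δv_total ≈ 2.00 km/s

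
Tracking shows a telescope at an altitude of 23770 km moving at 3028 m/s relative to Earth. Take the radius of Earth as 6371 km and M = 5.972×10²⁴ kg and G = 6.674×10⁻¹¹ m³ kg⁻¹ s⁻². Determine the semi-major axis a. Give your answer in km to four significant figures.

μ = GM = 6.674×10⁻¹¹ × 5.972×10²⁴ = 3.986×10¹⁴ m³/s².
r = 6371 + 23770 = 30141 km = 3.014×10⁷ m.
Vis-viva rearranged: 1/a = 2/r − v²/μ = 6.635×10⁻⁸ − 2.300×10⁻⁸ = 4.335×10⁻⁸ m⁻¹.
a = 2.307×10⁷ m = 23068 km.

a ≈ 23070 km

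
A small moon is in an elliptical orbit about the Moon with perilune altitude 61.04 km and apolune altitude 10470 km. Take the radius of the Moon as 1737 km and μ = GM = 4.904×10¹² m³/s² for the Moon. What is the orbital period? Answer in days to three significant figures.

r_p = 1737 + 61.04 = 1798.0 km = 1.7980×10⁶ m.
r_a = 1737 + 10470 = 12207 km = 1.2207×10⁷ m.
Semi-major axis a = (r_p + r_a)/2 = (1798.0 + 12207)/2 = 7002.5 km = 7.003×10⁶ m.
By Kepler's third law T = 2π√(a³/μ) = 2π × 8.368×10³ = 5.258×10⁴ s.
= 0.6085 days.

T ≈ 0.609 days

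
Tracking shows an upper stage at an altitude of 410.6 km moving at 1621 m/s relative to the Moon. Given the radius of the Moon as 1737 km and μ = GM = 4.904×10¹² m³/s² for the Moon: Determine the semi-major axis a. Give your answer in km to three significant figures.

a ≈ 2530 km

r = 1737 + 410.6 = 2147.6 km = 2.148×10⁶ m.
Specific orbital energy ε = v²/2 − μ/r = (1621)²/2 − 4.904×10¹²/2.148×10⁶ = -9.697×10⁵ J/kg.
Since ε = −μ/(2a), a = −μ/(2ε) = 2.529×10⁶ m = 2528.7 km.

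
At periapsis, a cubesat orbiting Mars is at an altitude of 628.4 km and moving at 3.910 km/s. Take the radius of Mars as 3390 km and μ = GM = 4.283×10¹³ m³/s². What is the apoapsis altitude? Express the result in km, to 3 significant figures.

r_p = 3390 + 628.4 = 4018.4 km = 4.018×10⁶ m.
Specific energy ε = v²/2 − μ/r = -3.014×10⁶ J/kg, so a = −μ/(2ε) = 7.104×10⁶ m.
The apsides satisfy r_p + r_a = 2a, so the apoapsis radius is 2a − r_p = 1.019×10⁷ m = 10190 km.
Apoapsis altitude = 10190 − 3390 = 6800.0 km.

apoapsis altitude ≈ 6800 km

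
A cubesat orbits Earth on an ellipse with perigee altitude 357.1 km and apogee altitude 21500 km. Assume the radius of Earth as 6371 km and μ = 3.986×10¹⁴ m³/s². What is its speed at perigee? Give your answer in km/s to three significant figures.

r_p = 6371 + 357.1 = 6728.1 km = 6.7281×10⁶ m.
r_a = 6371 + 21500 = 27871 km = 2.7871×10⁷ m.
Semi-major axis a = (r_p + r_a)/2 = 17300 km = 1.730×10⁷ m.
Vis-viva: v² = μ(2/r − 1/a) = 3.986×10¹⁴ × (2.973×10⁻⁷ − 5.780×10⁻⁸) = 9.545×10⁷ m²/s².
v = 9770 m/s = 9.770 km/s.

v ≈ 9.77 km/s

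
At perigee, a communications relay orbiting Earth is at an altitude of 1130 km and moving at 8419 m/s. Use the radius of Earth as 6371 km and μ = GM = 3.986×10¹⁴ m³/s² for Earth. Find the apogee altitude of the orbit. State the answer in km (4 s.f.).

apogee altitude ≈ 8648 km

r_p = 6371 + 1130 = 7501.0 km = 7.501×10⁶ m.
Specific energy ε = v²/2 − μ/r = -1.770×10⁷ J/kg, so a = −μ/(2ε) = 1.126×10⁷ m.
The apsides satisfy r_p + r_a = 2a, so the apogee radius is 2a − r_p = 1.502×10⁷ m = 15019 km.
Apogee altitude = 15019 − 6371 = 8648.0 km.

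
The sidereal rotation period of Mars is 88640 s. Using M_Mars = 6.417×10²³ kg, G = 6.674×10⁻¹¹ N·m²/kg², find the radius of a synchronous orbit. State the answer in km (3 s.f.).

μ = GM = 6.674×10⁻¹¹ × 6.417×10²³ = 4.283×10¹³ m³/s².
A synchronous orbit has period T, so by Kepler's third law a = (μT²/4π²)^(1/3).
μT²/4π² = 4.283×10¹³ × (8.864×10⁴)² / 39.48 = 8.524×10²¹ m³.
a = 2.043×10⁷ m = 20427 km.

r_sync ≈ 20400 km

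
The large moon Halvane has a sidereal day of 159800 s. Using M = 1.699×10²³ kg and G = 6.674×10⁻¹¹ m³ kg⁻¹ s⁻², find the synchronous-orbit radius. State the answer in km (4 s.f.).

r_sync ≈ 19430 km

μ = GM = 6.674×10⁻¹¹ × 1.699×10²³ = 1.134×10¹³ m³/s².
A synchronous orbit has period T, so by Kepler's third law a = (μT²/4π²)^(1/3).
μT²/4π² = 1.134×10¹³ × (1.598×10⁵)² / 39.48 = 7.335×10²¹ m³.
a = 1.943×10⁷ m = 19429 km.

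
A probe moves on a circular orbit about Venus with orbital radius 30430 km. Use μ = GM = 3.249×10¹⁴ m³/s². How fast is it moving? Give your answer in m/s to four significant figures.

r = 30430 km = 3.043×10⁷ m.
For a circular orbit v = √(μ/r) = √(3.249×10¹⁴ / 3.043×10⁷) = √(1.068×10⁷) = 3268 m/s.

v ≈ 3268 m/s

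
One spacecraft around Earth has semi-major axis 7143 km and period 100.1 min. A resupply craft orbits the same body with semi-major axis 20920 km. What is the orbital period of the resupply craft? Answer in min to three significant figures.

T₂ ≈ 502 min

Kepler's third law: T² ∝ a³, so T₂ = T₁ (a₂/a₁)^(3/2).
a₂/a₁ = 2.929, (a₂/a₁)^(3/2) = 5.012.
T₂ = 100.1 × 5.012 = 501.7 min.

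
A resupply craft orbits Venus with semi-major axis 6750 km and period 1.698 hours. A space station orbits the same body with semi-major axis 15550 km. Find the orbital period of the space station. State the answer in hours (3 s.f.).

T₂ ≈ 5.94 hours

Kepler's third law: T² ∝ a³, so T₂ = T₁ (a₂/a₁)^(3/2).
a₂/a₁ = 2.304, (a₂/a₁)^(3/2) = 3.497.
T₂ = 1.698 × 3.497 = 5.937 hours.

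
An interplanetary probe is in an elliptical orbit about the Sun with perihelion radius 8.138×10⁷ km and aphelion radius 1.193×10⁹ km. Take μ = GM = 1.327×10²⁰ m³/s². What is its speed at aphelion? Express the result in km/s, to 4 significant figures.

Semi-major axis a = (r_p + r_a)/2 = 6.3719×10⁸ km = 6.372×10¹¹ m.
Vis-viva: v² = μ(2/r − 1/a) = 1.327×10²⁰ × (1.676×10⁻¹² − 1.569×10⁻¹²) = 1.421×10⁷ m²/s².
v = 3769 m/s = 3.769 km/s.

v ≈ 3.769 km/s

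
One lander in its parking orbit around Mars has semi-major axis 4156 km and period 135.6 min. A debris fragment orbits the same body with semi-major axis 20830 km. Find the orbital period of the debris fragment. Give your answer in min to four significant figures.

T₂ ≈ 1522 min

Kepler's third law: T² ∝ a³, so T₂ = T₁ (a₂/a₁)^(3/2).
a₂/a₁ = 5.012, (a₂/a₁)^(3/2) = 11.22.
T₂ = 135.6 × 11.22 = 1522 min.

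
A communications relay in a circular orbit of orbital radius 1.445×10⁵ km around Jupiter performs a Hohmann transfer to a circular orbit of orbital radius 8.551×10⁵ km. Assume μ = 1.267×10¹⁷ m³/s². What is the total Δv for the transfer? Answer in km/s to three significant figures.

Δv_total ≈ 14.7 km/s

r₁ = 1.445×10⁵ km = 1.445×10⁸ m.
r₂ = 8.551×10⁵ km = 8.551×10⁸ m.
Transfer ellipse a_t = (r₁ + r₂)/2 = 4.998×10⁸ m.
At r₁: circular v_c1 = √(μ/r₁) = 29610 m/s; transfer-perijove v_p = √[μ(2/r₁ − 1/a_t)] = 38730 m/s.
Δv₁ = v_p − v_c1 = 9120 m/s.
At r₂: circular v_c2 = √(μ/r₂) = 12170 m/s; transfer-apojove v_a = √[μ(2/r₂ − 1/a_t)] = 6545 m/s.
Δv₂ = v_c2 − v_a = 5627 m/s.
Total Δv = Δv₁ + Δv₂ = 14750 m/s = 14.75 km/s.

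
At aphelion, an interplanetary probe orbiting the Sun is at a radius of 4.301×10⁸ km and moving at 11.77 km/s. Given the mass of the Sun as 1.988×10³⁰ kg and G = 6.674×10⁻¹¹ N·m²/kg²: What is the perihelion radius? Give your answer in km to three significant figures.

perihelion radius ≈ 1.25×10⁸ km

μ = GM = 6.674×10⁻¹¹ × 1.988×10³⁰ = 1.327×10²⁰ m³/s².
r_a = 4.301×10¹¹ m.
Specific energy ε = v²/2 − μ/r = -2.392×10⁸ J/kg, so a = −μ/(2ε) = 2.773×10¹¹ m.
The apsides satisfy r_p + r_a = 2a, so the perihelion radius is 2a − r_a = 1.245×10¹¹ m = 1.2454×10⁸ km.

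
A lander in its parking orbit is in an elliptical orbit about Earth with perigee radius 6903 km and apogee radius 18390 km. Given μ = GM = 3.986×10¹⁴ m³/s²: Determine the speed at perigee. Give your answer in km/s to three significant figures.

Semi-major axis a = (r_p + r_a)/2 = 12646 km = 1.265×10⁷ m.
Vis-viva: v² = μ(2/r − 1/a) = 3.986×10¹⁴ × (2.897×10⁻⁷ − 7.907×10⁻⁸) = 8.397×10⁷ m²/s².
v = 9163 m/s = 9.163 km/s.

v ≈ 9.16 km/s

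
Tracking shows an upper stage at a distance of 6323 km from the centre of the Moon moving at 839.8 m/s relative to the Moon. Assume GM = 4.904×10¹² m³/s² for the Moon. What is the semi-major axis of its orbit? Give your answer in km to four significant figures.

a ≈ 5797 km

r = 6.323×10⁶ m.
Specific orbital energy ε = v²/2 − μ/r = (839.8)²/2 − 4.904×10¹²/6.323×10⁶ = -4.229×10⁵ J/kg.
Since ε = −μ/(2a), a = −μ/(2ε) = 5.797×10⁶ m = 5797.4 km.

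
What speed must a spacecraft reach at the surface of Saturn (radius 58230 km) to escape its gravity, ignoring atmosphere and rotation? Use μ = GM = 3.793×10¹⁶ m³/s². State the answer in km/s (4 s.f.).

r = R = 5.823×10⁷ m.
Escape speed v_esc = √(2μ/r) = √(2 × 3.793×10¹⁶ / 5.823×10⁷) = √(1.303×10⁹) = 36090 m/s.
= 36.09 km/s.

v_esc ≈ 36.09 km/s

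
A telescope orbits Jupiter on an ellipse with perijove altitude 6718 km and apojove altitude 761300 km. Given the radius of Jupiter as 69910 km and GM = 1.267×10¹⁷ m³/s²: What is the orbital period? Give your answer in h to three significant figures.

r_p = 69910 + 6718 = 76628 km = 7.6628×10⁷ m.
r_a = 69910 + 761300 = 831210 km = 8.3121×10⁸ m.
Semi-major axis a = (r_p + r_a)/2 = (76628 + 8.3121×10⁵)/2 = 4.5392×10⁵ km = 4.539×10⁸ m.
By Kepler's third law T = 2π√(a³/μ) = 2π × 2.717×10⁴ = 1.707×10⁵ s.
= 47.42 h.

T ≈ 47.4 h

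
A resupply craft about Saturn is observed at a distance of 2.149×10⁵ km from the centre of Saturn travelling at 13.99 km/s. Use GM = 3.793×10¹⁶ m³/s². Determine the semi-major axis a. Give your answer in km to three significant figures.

a ≈ 2.41×10⁵ km

r = 2.149×10⁸ m.
Specific orbital energy ε = v²/2 − μ/r = (13990)²/2 − 3.793×10¹⁶/2.149×10⁸ = -7.864×10⁷ J/kg.
Since ε = −μ/(2a), a = −μ/(2ε) = 2.412×10⁸ m = 2.4116×10⁵ km.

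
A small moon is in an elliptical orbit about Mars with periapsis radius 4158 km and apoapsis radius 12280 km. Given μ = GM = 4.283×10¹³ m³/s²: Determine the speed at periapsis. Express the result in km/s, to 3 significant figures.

Semi-major axis a = (r_p + r_a)/2 = 8219.0 km = 8.219×10⁶ m.
Vis-viva: v² = μ(2/r − 1/a) = 4.283×10¹³ × (4.810×10⁻⁷ − 1.217×10⁻⁷) = 1.539×10⁷ m²/s².
v = 3923 m/s = 3.923 km/s.

v ≈ 3.92 km/s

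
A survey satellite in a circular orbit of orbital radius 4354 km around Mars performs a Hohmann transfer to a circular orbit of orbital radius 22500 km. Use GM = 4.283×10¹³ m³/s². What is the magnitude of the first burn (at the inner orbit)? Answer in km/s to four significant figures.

r₁ = 4354 km = 4.354×10⁶ m.
r₂ = 22500 km = 2.250×10⁷ m.
Transfer ellipse a_t = (r₁ + r₂)/2 = 1.343×10⁷ m.
At r₁: circular v_c1 = √(μ/r₁) = 3136 m/s; transfer-periapsis v_p = √[μ(2/r₁ − 1/a_t)] = 4060 m/s.
Δv₁ = v_p − v_c1 = 923.7 m/s.
= 0.9237 km/s.

Δv ≈ 0.9237 km/s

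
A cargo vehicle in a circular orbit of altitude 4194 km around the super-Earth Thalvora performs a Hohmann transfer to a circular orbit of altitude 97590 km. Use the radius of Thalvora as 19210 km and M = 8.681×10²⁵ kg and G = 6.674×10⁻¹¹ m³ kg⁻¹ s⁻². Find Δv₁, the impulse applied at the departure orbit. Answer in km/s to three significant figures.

Δv ≈ 4.58 km/s

μ = GM = 6.674×10⁻¹¹ × 8.681×10²⁵ = 5.794×10¹⁵ m³/s².
r₁ = 19210 + 4194 = 23404 km = 2.3404×10⁷ m.
r₂ = 19210 + 97590 = 116800 km = 1.1680×10⁸ m.
Transfer ellipse a_t = (r₁ + r₂)/2 = 7.010×10⁷ m.
At r₁: circular v_c1 = √(μ/r₁) = 15730 m/s; transfer-periapsis v_p = √[μ(2/r₁ − 1/a_t)] = 20310 m/s.
Δv₁ = v_p − v_c1 = 4575 m/s.
= 4.575 km/s.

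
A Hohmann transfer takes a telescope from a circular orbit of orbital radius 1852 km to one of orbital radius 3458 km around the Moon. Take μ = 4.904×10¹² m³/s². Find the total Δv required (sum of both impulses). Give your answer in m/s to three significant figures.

r₁ = 1852 km = 1.852×10⁶ m.
r₂ = 3458 km = 3.458×10⁶ m.
Transfer ellipse a_t = (r₁ + r₂)/2 = 2.655×10⁶ m.
At r₁: circular v_c1 = √(μ/r₁) = 1627 m/s; transfer-perilune v_p = √[μ(2/r₁ − 1/a_t)] = 1857 m/s.
Δv₁ = v_p − v_c1 = 229.8 m/s.
At r₂: circular v_c2 = √(μ/r₂) = 1191 m/s; transfer-apolune v_a = √[μ(2/r₂ − 1/a_t)] = 994.6 m/s.
Δv₂ = v_c2 − v_a = 196.3 m/s.
Total Δv = Δv₁ + Δv₂ = 426.1 m/s.

Δv_total ≈ 426 m/s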